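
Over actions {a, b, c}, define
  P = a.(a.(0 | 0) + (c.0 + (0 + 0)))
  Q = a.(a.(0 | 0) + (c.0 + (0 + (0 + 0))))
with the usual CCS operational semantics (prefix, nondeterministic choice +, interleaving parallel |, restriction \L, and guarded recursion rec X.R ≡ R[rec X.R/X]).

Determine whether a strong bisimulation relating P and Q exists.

LTS(P): 4 reachable states
  m0 = a.(a.(0 | 0) + (c.0 + (0 + 0))) :: —a→ m1
  m1 = a.(0 | 0) + (c.0 + (0 + 0)) :: —a→ m2, —c→ m3
  m2 = 0 | 0 :: ·
  m3 = 0 :: ·
LTS(Q): 4 reachable states
  n0 = a.(a.(0 | 0) + (c.0 + (0 + (0 + 0)))) :: —a→ n1
  n1 = a.(0 | 0) + (c.0 + (0 + (0 + 0))) :: —a→ n2, —c→ n3
  n2 = 0 | 0 :: ·
  n3 = 0 :: ·
Partition-refinement fixed point:
  B0 = {m0, n0}
  B1 = {m1, n1}
  B2 = {m2, m3, n2, n3}
m0 ∈ B0, n0 ∈ B0 → same block

bisimilar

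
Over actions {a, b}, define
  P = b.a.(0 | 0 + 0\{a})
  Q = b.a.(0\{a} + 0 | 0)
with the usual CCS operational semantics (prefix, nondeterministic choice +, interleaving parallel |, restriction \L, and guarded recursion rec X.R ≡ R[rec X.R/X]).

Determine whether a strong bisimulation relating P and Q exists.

Reachable graph of P (3 states):
  p0 = b.a.(0 | 0 + 0\{a}) | —b→ p1
  p1 = a.(0 | 0 + 0\{a}) | —a→ p2
  p2 = 0 | 0 + 0\{a} | ∅
Reachable graph of Q (3 states):
  q0 = b.a.(0\{a} + 0 | 0) | —b→ q1
  q1 = a.(0\{a} + 0 | 0) | —a→ q2
  q2 = 0\{a} + 0 | 0 | ∅
Coarsest stable partition (strong bisimilarity classes):
  B0 = {p0, q0}
  B1 = {p1, q1}
  B2 = {p2, q2}
p0 ∈ B0, q0 ∈ B0 → same block

bisimilar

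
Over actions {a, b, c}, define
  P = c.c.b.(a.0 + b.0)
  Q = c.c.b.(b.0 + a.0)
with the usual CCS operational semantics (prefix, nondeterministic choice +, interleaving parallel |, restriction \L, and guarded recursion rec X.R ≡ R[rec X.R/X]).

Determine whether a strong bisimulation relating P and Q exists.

P ~ Q

Reachable graph of P (5 states):
  s0 = c.c.b.(a.0 + b.0) | ··c··> s1
  s1 = c.b.(a.0 + b.0) | ··c··> s2
  s2 = b.(a.0 + b.0) | ··b··> s3
  s3 = a.0 + b.0 | ··a··> s4, ··b··> s4
  s4 = 0 | stopped
Reachable graph of Q (5 states):
  t0 = c.c.b.(b.0 + a.0) | ··c··> t1
  t1 = c.b.(b.0 + a.0) | ··c··> t2
  t2 = b.(b.0 + a.0) | ··b··> t3
  t3 = b.0 + a.0 | ··a··> t4, ··b··> t4
  t4 = 0 | stopped
Partition-refinement fixed point:
  B0 = {s0, t0}
  B1 = {s1, t1}
  B2 = {s2, t2}
  B3 = {s3, t3}
  B4 = {s4, t4}
s0 ∈ B0, t0 ∈ B0 → same block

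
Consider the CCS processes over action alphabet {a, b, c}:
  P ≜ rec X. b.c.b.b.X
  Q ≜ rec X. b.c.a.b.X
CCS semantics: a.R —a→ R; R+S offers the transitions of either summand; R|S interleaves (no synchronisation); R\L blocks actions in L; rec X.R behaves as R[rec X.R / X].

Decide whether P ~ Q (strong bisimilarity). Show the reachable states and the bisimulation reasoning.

NO

LTS(P): 4 reachable states
  p0 = rec X. b.c.b.b.X | --b--▸ p1
  p1 = c.b.b.(rec X. b.c.b.b.X) | --c--▸ p2
  p2 = b.b.(rec X. b.c.b.b.X) | --b--▸ p3
  p3 = b.(rec X. b.c.b.b.X) | --b--▸ p0
LTS(Q): 4 reachable states
  q0 = rec X. b.c.a.b.X | --b--▸ q1
  q1 = c.a.b.(rec X. b.c.a.b.X) | --c--▸ q2
  q2 = a.b.(rec X. b.c.a.b.X) | --a--▸ q3
  q3 = b.(rec X. b.c.a.b.X) | --b--▸ q0
Partition-refinement fixed point:
  B0 = {p0}
  B1 = {p1}
  B2 = {p2}
  B3 = {p3}
  B4 = {q0}
  B5 = {q1}
  B6 = {q2}
  B7 = {q3}
p0 ∈ B0, q0 ∈ B4 → different blocks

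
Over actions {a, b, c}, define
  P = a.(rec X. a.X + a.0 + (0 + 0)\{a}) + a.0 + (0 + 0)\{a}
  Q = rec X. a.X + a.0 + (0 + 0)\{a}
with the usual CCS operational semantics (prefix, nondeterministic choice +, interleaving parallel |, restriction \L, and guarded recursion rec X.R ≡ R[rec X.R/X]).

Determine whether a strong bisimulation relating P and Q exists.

YES

P's transition system — 3 states:
  u0 = a.(rec X. a.X + a.0 + (0 + 0)\{a}) + a.0 + (0 + 0)\{a} ⊢ --a--▸ u1, --a--▸ u2
  u1 = 0 ⊢ (no moves)
  u2 = rec X. a.X + a.0 + (0 + 0)\{a} ⊢ --a--▸ u1, --a--▸ u2
Q's transition system — 2 states:
  v0 = rec X. a.X + a.0 + (0 + 0)\{a} ⊢ --a--▸ v0, --a--▸ v1
  v1 = 0 ⊢ (no moves)
Coarsest stable partition (strong bisimilarity classes):
  B0 = {u0, u2, v0}
  B1 = {u1, v1}
u0 ∈ B0, v0 ∈ B0 → same block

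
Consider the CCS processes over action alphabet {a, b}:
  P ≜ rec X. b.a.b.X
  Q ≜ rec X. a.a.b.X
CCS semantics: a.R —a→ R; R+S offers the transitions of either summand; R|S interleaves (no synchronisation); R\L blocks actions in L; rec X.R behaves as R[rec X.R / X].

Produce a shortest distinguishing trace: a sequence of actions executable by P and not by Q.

b

LTS(P): 3 reachable states
  m0 = rec X. b.a.b.X ⊢ =b=> m1
  m1 = a.b.(rec X. b.a.b.X) ⊢ =a=> m2
  m2 = b.(rec X. b.a.b.X) ⊢ =b=> m0
LTS(Q): 3 reachable states
  n0 = rec X. a.a.b.X ⊢ =a=> n1
  n1 = a.b.(rec X. a.a.b.X) ⊢ =a=> n2
  n2 = b.(rec X. a.a.b.X) ⊢ =b=> n0
Run σ = ⟨b⟩ on P: start {m0}
  after b @ step 1: {m1}
  — P admits the full trace.
Run σ = ⟨b⟩ on Q: start {n0}
  after b @ step 1: no successor for Q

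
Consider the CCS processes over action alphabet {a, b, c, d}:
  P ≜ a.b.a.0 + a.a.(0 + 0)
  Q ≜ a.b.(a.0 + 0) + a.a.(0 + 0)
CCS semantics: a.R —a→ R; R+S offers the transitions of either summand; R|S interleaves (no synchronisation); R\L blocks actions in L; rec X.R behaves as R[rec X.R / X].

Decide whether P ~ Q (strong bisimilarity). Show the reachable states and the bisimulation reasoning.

P ~ Q

P's transition system — 6 states:
  u0 = a.b.a.0 + a.a.(0 + 0) ⊢ ··a··> u1, ··a··> u2
  u1 = a.(0 + 0) ⊢ ··a··> u3
  u2 = b.a.0 ⊢ ··b··> u4
  u3 = 0 + 0 ⊢ ∅
  u4 = a.0 ⊢ ··a··> u5
  u5 = 0 ⊢ ∅
Q's transition system — 6 states:
  v0 = a.b.(a.0 + 0) + a.a.(0 + 0) ⊢ ··a··> v1, ··a··> v2
  v1 = a.(0 + 0) ⊢ ··a··> v3
  v2 = b.(a.0 + 0) ⊢ ··b··> v4
  v3 = 0 + 0 ⊢ ∅
  v4 = a.0 + 0 ⊢ ··a··> v5
  v5 = 0 ⊢ ∅
Coarsest stable partition (strong bisimilarity classes):
  B0 = {u0, v0}
  B1 = {u1, u4, v1, v4}
  B2 = {u3, u5, v3, v5}
  B3 = {u2, v2}
u0 ∈ B0, v0 ∈ B0 → same block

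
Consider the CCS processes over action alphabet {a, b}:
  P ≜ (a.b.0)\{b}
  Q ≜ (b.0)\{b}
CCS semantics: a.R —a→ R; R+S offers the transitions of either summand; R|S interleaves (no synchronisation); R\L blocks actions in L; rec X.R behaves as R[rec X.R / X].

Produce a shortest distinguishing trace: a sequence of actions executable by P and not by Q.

LTS(P): 2 reachable states
  m0 = (a.b.0)\{b} has moves =a=> m1
  m1 = (b.0)\{b} has moves ·
LTS(Q): 1 reachable states
  n0 = (b.0)\{b} has moves ·
Executing a from P (initial set {m0}):
  [1] a ⇒ {m1}
  — P admits the full trace.
Executing a from Q (initial set {n0}):
  [1] a ⇒ ∅ (Q stuck)

a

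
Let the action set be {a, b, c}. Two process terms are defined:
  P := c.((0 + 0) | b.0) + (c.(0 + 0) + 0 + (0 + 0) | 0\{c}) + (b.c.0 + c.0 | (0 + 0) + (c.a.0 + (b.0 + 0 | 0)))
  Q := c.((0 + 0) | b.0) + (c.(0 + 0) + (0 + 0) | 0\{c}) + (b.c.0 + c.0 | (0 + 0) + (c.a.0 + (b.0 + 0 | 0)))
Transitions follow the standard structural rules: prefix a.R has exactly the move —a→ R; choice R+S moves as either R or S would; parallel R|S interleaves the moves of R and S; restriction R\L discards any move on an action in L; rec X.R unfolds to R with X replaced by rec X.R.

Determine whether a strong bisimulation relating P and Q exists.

P's transition system — 8 states:
  u0 = c.((0 + 0) | b.0) + (c.(0 + 0) + 0 + (0 + 0) | 0\{c}) + (b.c.0 + c.0 | (0 + 0) + (c.a.0 + (b.0 + 0 | 0))) has moves -b-> u1, -b-> u2, -c-> u3, -c-> u4, -c-> u5, -c-> u6
  u1 = 0 has moves (no moves)
  u2 = c.0 has moves -c-> u1
  u3 = (0 + 0) | b.0 has moves -b-> u7
  u4 = 0 + 0 has moves (no moves)
  u5 = 0 | (0 + 0) has moves (no moves)
  u6 = a.0 has moves -a-> u1
  u7 = (0 + 0) | 0 has moves (no moves)
Q's transition system — 8 states:
  v0 = c.((0 + 0) | b.0) + (c.(0 + 0) + (0 + 0) | 0\{c}) + (b.c.0 + c.0 | (0 + 0) + (c.a.0 + (b.0 + 0 | 0))) has moves -b-> v1, -b-> v2, -c-> v3, -c-> v4, -c-> v5, -c-> v6
  v1 = 0 has moves (no moves)
  v2 = c.0 has moves -c-> v1
  v3 = (0 + 0) | b.0 has moves -b-> v7
  v4 = 0 + 0 has moves (no moves)
  v5 = 0 | (0 + 0) has moves (no moves)
  v6 = a.0 has moves -a-> v1
  v7 = (0 + 0) | 0 has moves (no moves)
Bisimilarity quotient blocks:
  B0 = {u0, v0}
  B1 = {u1, u4, u5, u7, v1, v4, v5, v7}
  B2 = {u3, v3}
  B3 = {u2, v2}
  B4 = {u6, v6}
u0 ∈ B0, v0 ∈ B0 → same block

YES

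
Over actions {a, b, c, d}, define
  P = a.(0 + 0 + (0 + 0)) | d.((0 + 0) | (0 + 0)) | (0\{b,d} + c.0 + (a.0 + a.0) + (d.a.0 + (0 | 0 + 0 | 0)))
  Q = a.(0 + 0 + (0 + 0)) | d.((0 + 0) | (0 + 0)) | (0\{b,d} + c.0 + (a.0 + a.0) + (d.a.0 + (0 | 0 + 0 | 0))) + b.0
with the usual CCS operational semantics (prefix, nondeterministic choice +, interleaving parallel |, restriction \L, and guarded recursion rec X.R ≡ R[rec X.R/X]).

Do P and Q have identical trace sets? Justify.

Reachable graph of P (12 states):
  p0 = a.(0 + 0 + (0 + 0)) | d.((0 + 0) | (0 + 0)) | (0\{b,d} + c.0 + (a.0 + a.0) + (d.a.0 + (0 | 0 + 0 | 0))) | ··a··> p1, ··a··> p2, ··c··> p2, ··d··> p3, ··d··> p4
  p1 = (0 + 0 + (0 + 0)) | d.((0 + 0) | (0 + 0)) | (0\{b,d} + c.0 + (a.0 + a.0) + (d.a.0 + (0 | 0 + 0 | 0))) | ··a··> p5, ··c··> p5, ··d··> p6, ··d··> p7
  p2 = a.(0 + 0 + (0 + 0)) | d.((0 + 0) | (0 + 0)) | 0 | ··a··> p5, ··d··> p8
  p3 = a.(0 + 0 + (0 + 0)) | ((0 + 0) | (0 + 0)) | (0\{b,d} + c.0 + (a.0 + a.0) + (d.a.0 + (0 | 0 + 0 | 0))) | ··a··> p6, ··a··> p8, ··c··> p8, ··d··> p9
  p4 = a.(0 + 0 + (0 + 0)) | d.((0 + 0) | (0 + 0)) | a.0 | ··a··> p2, ··a··> p7, ··d··> p9
  p5 = (0 + 0 + (0 + 0)) | d.((0 + 0) | (0 + 0)) | 0 | ··d··> p10
  p6 = (0 + 0 + (0 + 0)) | ((0 + 0) | (0 + 0)) | (0\{b,d} + c.0 + (a.0 + a.0) + (d.a.0 + (0 | 0 + 0 | 0))) | ··a··> p10, ··c··> p10, ··d··> p11
  p7 = (0 + 0 + (0 + 0)) | d.((0 + 0) | (0 + 0)) | a.0 | ··a··> p5, ··d··> p11
  p8 = a.(0 + 0 + (0 + 0)) | ((0 + 0) | (0 + 0)) | 0 | ··a··> p10
  p9 = a.(0 + 0 + (0 + 0)) | ((0 + 0) | (0 + 0)) | a.0 | ··a··> p11, ··a··> p8
  p10 = (0 + 0 + (0 + 0)) | ((0 + 0) | (0 + 0)) | 0 | ·
  p11 = (0 + 0 + (0 + 0)) | ((0 + 0) | (0 + 0)) | a.0 | ··a··> p10
Reachable graph of Q (13 states):
  q0 = a.(0 + 0 + (0 + 0)) | d.((0 + 0) | (0 + 0)) | (0\{b,d} + c.0 + (a.0 + a.0) + (d.a.0 + (0 | 0 + 0 | 0))) + b.0 | ··a··> q1, ··a··> q2, ··b··> q3, ··c··> q2, ··d··> q4, ··d··> q5
  q1 = (0 + 0 + (0 + 0)) | d.((0 + 0) | (0 + 0)) | (0\{b,d} + c.0 + (a.0 + a.0) + (d.a.0 + (0 | 0 + 0 | 0))) | ··a··> q6, ··c··> q6, ··d··> q7, ··d··> q8
  q2 = a.(0 + 0 + (0 + 0)) | d.((0 + 0) | (0 + 0)) | 0 | ··a··> q6, ··d··> q9
  q3 = 0 | ·
  q4 = a.(0 + 0 + (0 + 0)) | ((0 + 0) | (0 + 0)) | (0\{b,d} + c.0 + (a.0 + a.0) + (d.a.0 + (0 | 0 + 0 | 0))) | ··a··> q7, ··a··> q9, ··c··> q9, ··d··> q10
  q5 = a.(0 + 0 + (0 + 0)) | d.((0 + 0) | (0 + 0)) | a.0 | ··a··> q2, ··a··> q8, ··d··> q10
  q6 = (0 + 0 + (0 + 0)) | d.((0 + 0) | (0 + 0)) | 0 | ··d··> q11
  q7 = (0 + 0 + (0 + 0)) | ((0 + 0) | (0 + 0)) | (0\{b,d} + c.0 + (a.0 + a.0) + (d.a.0 + (0 | 0 + 0 | 0))) | ··a··> q11, ··c··> q11, ··d··> q12
  q8 = (0 + 0 + (0 + 0)) | d.((0 + 0) | (0 + 0)) | a.0 | ··a··> q6, ··d··> q12
  q9 = a.(0 + 0 + (0 + 0)) | ((0 + 0) | (0 + 0)) | 0 | ··a··> q11
  q10 = a.(0 + 0 + (0 + 0)) | ((0 + 0) | (0 + 0)) | a.0 | ··a··> q12, ··a··> q9
  q11 = (0 + 0 + (0 + 0)) | ((0 + 0) | (0 + 0)) | 0 | ·
  q12 = (0 + 0 + (0 + 0)) | ((0 + 0) | (0 + 0)) | a.0 | ··a··> q11
Run σ = ⟨b⟩ on Q: start {q0}
  step 1 (b): {q3}
  ✓ Q
Run σ = ⟨b⟩ on P: start {p0}
  step 1 (b): ∅ (P stuck)

trace-distinct — witness ⟨b⟩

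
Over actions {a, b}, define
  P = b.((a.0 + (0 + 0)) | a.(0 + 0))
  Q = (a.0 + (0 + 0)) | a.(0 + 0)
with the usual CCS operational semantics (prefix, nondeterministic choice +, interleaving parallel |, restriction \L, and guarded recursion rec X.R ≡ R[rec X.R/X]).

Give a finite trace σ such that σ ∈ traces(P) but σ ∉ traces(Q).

Reachable graph of P (5 states):
  p0 = b.((a.0 + (0 + 0)) | a.(0 + 0)) → —b→ p1
  p1 = (a.0 + (0 + 0)) | a.(0 + 0) → —a→ p2, —a→ p3
  p2 = (a.0 + (0 + 0)) | (0 + 0) → —a→ p4
  p3 = 0 | a.(0 + 0) → —a→ p4
  p4 = 0 | (0 + 0) → (no moves)
Reachable graph of Q (4 states):
  q0 = (a.0 + (0 + 0)) | a.(0 + 0) → —a→ q1, —a→ q2
  q1 = (a.0 + (0 + 0)) | (0 + 0) → —a→ q3
  q2 = 0 | a.(0 + 0) → —a→ q3
  q3 = 0 | (0 + 0) → (no moves)
Executing b from P (initial set {p0}):
  [1] b ⇒ {p1}
  — P admits the full trace.
Executing b from Q (initial set {q0}):
  [1] b ⇒ no successor for Q

b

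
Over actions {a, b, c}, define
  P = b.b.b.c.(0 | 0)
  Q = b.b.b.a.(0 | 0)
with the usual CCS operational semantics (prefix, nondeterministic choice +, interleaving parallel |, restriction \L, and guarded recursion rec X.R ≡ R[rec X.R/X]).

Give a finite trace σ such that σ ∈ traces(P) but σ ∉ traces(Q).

P's transition system — 5 states:
  u0 = b.b.b.c.(0 | 0) :: --b--▸ u1
  u1 = b.b.c.(0 | 0) :: --b--▸ u2
  u2 = b.c.(0 | 0) :: --b--▸ u3
  u3 = c.(0 | 0) :: --c--▸ u4
  u4 = 0 | 0 :: ∅
Q's transition system — 5 states:
  v0 = b.b.b.a.(0 | 0) :: --b--▸ v1
  v1 = b.b.a.(0 | 0) :: --b--▸ v2
  v2 = b.a.(0 | 0) :: --b--▸ v3
  v3 = a.(0 | 0) :: --a--▸ v4
  v4 = 0 | 0 :: ∅
Executing bbbc from P (initial set {u0}):
  after b @ step 1: {u1}
  after b @ step 2: {u2}
  after b @ step 3: {u3}
  after c @ step 4: {u4}
  — P admits the full trace.
Executing bbbc from Q (initial set {v0}):
  after b @ step 1: {v1}
  after b @ step 2: {v2}
  after b @ step 3: {v3}
  after c @ step 4: ∅ (Q stuck)

bbbc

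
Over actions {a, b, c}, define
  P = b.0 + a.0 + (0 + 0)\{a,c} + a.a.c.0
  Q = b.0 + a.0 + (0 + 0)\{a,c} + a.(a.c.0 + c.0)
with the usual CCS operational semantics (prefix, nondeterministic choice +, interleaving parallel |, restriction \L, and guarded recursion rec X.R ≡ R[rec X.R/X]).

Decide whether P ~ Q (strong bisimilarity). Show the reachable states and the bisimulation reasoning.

P's transition system — 4 states:
  p0 = b.0 + a.0 + (0 + 0)\{a,c} + a.a.c.0 has moves ··a··> p1, ··a··> p2, ··b··> p1
  p1 = 0 has moves ·
  p2 = a.c.0 has moves ··a··> p3
  p3 = c.0 has moves ··c··> p1
Q's transition system — 4 states:
  q0 = b.0 + a.0 + (0 + 0)\{a,c} + a.(a.c.0 + c.0) has moves ··a··> q1, ··a··> q2, ··b··> q1
  q1 = 0 has moves ·
  q2 = a.c.0 + c.0 has moves ··a··> q3, ··c··> q1
  q3 = c.0 has moves ··c··> q1
Bisimilarity quotient blocks:
  B0 = {p0}
  B1 = {p1, q1}
  B2 = {p2}
  B3 = {p3, q3}
  B4 = {q0}
  B5 = {q2}
p0 ∈ B0, q0 ∈ B4 → different blocks

P ≁ Q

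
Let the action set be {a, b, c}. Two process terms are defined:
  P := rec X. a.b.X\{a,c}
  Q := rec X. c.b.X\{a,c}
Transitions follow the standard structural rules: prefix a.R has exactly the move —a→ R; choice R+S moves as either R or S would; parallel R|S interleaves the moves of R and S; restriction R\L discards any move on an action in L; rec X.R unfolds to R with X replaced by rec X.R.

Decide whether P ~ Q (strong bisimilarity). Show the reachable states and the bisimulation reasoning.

P's transition system — 3 states:
  u0 = rec X. a.b.X\{a,c} :: --a--▸ u1
  u1 = b.(rec X. a.b.X\{a,c})\{a,c} :: --b--▸ u2
  u2 = (rec X. a.b.X\{a,c})\{a,c} :: (no moves)
Q's transition system — 3 states:
  v0 = rec X. c.b.X\{a,c} :: --c--▸ v1
  v1 = b.(rec X. c.b.X\{a,c})\{a,c} :: --b--▸ v2
  v2 = (rec X. c.b.X\{a,c})\{a,c} :: (no moves)
Bisimilarity quotient blocks:
  B0 = {u0}
  B1 = {u1, v1}
  B2 = {u2, v2}
  B3 = {v0}
u0 ∈ B0, v0 ∈ B3 → different blocks

not bisimilar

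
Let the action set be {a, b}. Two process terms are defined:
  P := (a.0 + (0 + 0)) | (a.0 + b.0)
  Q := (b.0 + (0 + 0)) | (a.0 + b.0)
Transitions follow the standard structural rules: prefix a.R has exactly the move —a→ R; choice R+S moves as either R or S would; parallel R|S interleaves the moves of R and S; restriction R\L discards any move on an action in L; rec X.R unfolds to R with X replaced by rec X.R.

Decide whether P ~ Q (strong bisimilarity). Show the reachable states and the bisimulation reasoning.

P ≁ Q

P's transition system — 4 states:
  s0 = (a.0 + (0 + 0)) | (a.0 + b.0) | =a=> s1, =a=> s2, =b=> s1
  s1 = (a.0 + (0 + 0)) | 0 | =a=> s3
  s2 = 0 | (a.0 + b.0) | =a=> s3, =b=> s3
  s3 = 0 | 0 | ∅
Q's transition system — 4 states:
  t0 = (b.0 + (0 + 0)) | (a.0 + b.0) | =a=> t1, =b=> t1, =b=> t2
  t1 = (b.0 + (0 + 0)) | 0 | =b=> t3
  t2 = 0 | (a.0 + b.0) | =a=> t3, =b=> t3
  t3 = 0 | 0 | ∅
Partition-refinement fixed point:
  B0 = {s0}
  B1 = {s1}
  B2 = {s3, t3}
  B3 = {s2, t2}
  B4 = {t0}
  B5 = {t1}
s0 ∈ B0, t0 ∈ B4 → different blocks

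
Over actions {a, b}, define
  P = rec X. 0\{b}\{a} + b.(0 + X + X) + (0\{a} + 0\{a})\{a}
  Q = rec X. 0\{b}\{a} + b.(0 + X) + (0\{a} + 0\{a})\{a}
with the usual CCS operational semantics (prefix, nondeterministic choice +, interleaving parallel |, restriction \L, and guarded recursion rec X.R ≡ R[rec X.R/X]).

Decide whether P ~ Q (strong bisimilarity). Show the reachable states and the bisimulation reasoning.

bisimilar

Reachable graph of P (2 states):
  m0 = rec X. 0\{b}\{a} + b.(0 + X + X) + (0\{a} + 0\{a})\{a} ⊢ --b--▸ m1
  m1 = 0 + (rec X. 0\{b}\{a} + b.(0 + X + X) + (0\{a} + 0\{a})\{a}) + (rec X. 0\{b}\{a} + b.(0 + X + X) + (0\{a} + 0\{a})\{a}) ⊢ --b--▸ m1
Reachable graph of Q (2 states):
  n0 = rec X. 0\{b}\{a} + b.(0 + X) + (0\{a} + 0\{a})\{a} ⊢ --b--▸ n1
  n1 = 0 + (rec X. 0\{b}\{a} + b.(0 + X) + (0\{a} + 0\{a})\{a}) ⊢ --b--▸ n1
Partition-refinement fixed point:
  B0 = {m0, m1, n0, n1}
m0 ∈ B0, n0 ∈ B0 → same block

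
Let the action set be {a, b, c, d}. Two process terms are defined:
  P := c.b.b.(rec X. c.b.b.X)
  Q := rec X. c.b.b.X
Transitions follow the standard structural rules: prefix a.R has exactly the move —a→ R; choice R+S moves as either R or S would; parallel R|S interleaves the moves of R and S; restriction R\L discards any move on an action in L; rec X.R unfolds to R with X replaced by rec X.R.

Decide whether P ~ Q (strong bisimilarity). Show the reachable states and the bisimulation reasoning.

P's transition system — 4 states:
  u0 = c.b.b.(rec X. c.b.b.X) → ··c··> u1
  u1 = b.b.(rec X. c.b.b.X) → ··b··> u2
  u2 = b.(rec X. c.b.b.X) → ··b··> u3
  u3 = rec X. c.b.b.X → ··c··> u1
Q's transition system — 3 states:
  v0 = rec X. c.b.b.X → ··c··> v1
  v1 = b.b.(rec X. c.b.b.X) → ··b··> v2
  v2 = b.(rec X. c.b.b.X) → ··b··> v0
Partition-refinement fixed point:
  B0 = {u0, u3, v0}
  B1 = {u1, v1}
  B2 = {u2, v2}
u0 ∈ B0, v0 ∈ B0 → same block

P ~ Q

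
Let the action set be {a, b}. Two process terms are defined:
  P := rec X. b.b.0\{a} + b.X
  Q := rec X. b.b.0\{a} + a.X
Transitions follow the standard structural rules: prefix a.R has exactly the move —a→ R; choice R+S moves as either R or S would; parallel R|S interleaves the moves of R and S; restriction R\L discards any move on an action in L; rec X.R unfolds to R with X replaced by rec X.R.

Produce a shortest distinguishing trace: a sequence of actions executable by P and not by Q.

bbb

Reachable graph of P (3 states):
  s0 = rec X. b.b.0\{a} + b.X has moves =b=> s0, =b=> s1
  s1 = b.0\{a} has moves =b=> s2
  s2 = 0\{a} has moves (no moves)
Reachable graph of Q (3 states):
  t0 = rec X. b.b.0\{a} + a.X has moves =a=> t0, =b=> t1
  t1 = b.0\{a} has moves =b=> t2
  t2 = 0\{a} has moves (no moves)
Run σ = ⟨bbb⟩ on P: start {s0}
  [1] b ⇒ {s0, s1}
  [2] b ⇒ {s0, s1, s2}
  [3] b ⇒ {s0, s1, s2}
  P completes σ.
Run σ = ⟨bbb⟩ on Q: start {t0}
  [1] b ⇒ {t1}
  [2] b ⇒ {t2}
  [3] b ⇒ ∅ (Q stuck)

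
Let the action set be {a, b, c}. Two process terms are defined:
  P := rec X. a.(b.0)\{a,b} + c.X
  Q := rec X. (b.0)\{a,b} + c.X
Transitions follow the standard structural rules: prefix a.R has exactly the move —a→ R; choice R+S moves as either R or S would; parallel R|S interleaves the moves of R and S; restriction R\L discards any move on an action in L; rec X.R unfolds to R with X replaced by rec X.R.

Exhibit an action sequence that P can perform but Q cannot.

Reachable graph of P (2 states):
  m0 = rec X. a.(b.0)\{a,b} + c.X | =a=> m1, =c=> m0
  m1 = (b.0)\{a,b} | deadlocked
Reachable graph of Q (1 states):
  n0 = rec X. (b.0)\{a,b} + c.X | =c=> n0
Trace ⟨a⟩ through P, begin at {m0}:
  [1] a ⇒ {m1}
  P completes σ.
Trace ⟨a⟩ through Q, begin at {n0}:
  [1] a ⇒ ∅ (Q stuck)

a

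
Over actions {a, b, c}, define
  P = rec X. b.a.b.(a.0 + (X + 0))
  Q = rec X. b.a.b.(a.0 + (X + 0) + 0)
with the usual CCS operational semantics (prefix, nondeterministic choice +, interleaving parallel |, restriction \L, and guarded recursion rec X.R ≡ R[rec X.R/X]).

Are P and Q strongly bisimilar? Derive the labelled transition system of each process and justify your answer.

P's transition system — 5 states:
  p0 = rec X. b.a.b.(a.0 + (X + 0)) → -b-> p1
  p1 = a.b.(a.0 + ((rec X. b.a.b.(a.0 + (X + 0))) + 0)) → -a-> p2
  p2 = b.(a.0 + ((rec X. b.a.b.(a.0 + (X + 0))) + 0)) → -b-> p3
  p3 = a.0 + ((rec X. b.a.b.(a.0 + (X + 0))) + 0) → -a-> p4, -b-> p1
  p4 = 0 → ∅
Q's transition system — 5 states:
  q0 = rec X. b.a.b.(a.0 + (X + 0) + 0) → -b-> q1
  q1 = a.b.(a.0 + ((rec X. b.a.b.(a.0 + (X + 0) + 0)) + 0) + 0) → -a-> q2
  q2 = b.(a.0 + ((rec X. b.a.b.(a.0 + (X + 0) + 0)) + 0) + 0) → -b-> q3
  q3 = a.0 + ((rec X. b.a.b.(a.0 + (X + 0) + 0)) + 0) + 0 → -a-> q4, -b-> q1
  q4 = 0 → ∅
Bisimilarity quotient blocks:
  B0 = {p0, q0}
  B1 = {p1, q1}
  B2 = {p2, q2}
  B3 = {p3, q3}
  B4 = {p4, q4}
p0 ∈ B0, q0 ∈ B0 → same block

bisimilar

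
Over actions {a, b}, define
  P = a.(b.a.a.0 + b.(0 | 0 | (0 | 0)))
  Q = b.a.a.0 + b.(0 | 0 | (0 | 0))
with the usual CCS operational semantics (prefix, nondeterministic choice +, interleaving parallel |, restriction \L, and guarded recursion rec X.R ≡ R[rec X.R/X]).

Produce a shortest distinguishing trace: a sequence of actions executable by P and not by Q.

LTS(P): 6 reachable states
  m0 = a.(b.a.a.0 + b.(0 | 0 | (0 | 0))) → —a→ m1
  m1 = b.a.a.0 + b.(0 | 0 | (0 | 0)) → —b→ m2, —b→ m3
  m2 = 0 | 0 | (0 | 0) → ·
  m3 = a.a.0 → —a→ m4
  m4 = a.0 → —a→ m5
  m5 = 0 → ·
LTS(Q): 5 reachable states
  n0 = b.a.a.0 + b.(0 | 0 | (0 | 0)) → —b→ n1, —b→ n2
  n1 = 0 | 0 | (0 | 0) → ·
  n2 = a.a.0 → —a→ n3
  n3 = a.0 → —a→ n4
  n4 = 0 → ·
Trace ⟨a⟩ through P, begin at {m0}:
  after a @ step 1: {m1}
  — P admits the full trace.
Trace ⟨a⟩ through Q, begin at {n0}:
  after a @ step 1: no successor for Q

a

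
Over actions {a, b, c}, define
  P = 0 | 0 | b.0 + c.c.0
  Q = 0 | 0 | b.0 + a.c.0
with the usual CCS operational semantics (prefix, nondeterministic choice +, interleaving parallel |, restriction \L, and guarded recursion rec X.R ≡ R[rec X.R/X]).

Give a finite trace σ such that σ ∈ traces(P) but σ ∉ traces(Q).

P's transition system — 4 states:
  p0 = 0 | 0 | b.0 + c.c.0 :: -b-> p1, -c-> p2
  p1 = 0 | 0 | 0 :: ·
  p2 = c.0 :: -c-> p3
  p3 = 0 :: ·
Q's transition system — 4 states:
  q0 = 0 | 0 | b.0 + a.c.0 :: -a-> q1, -b-> q2
  q1 = c.0 :: -c-> q3
  q2 = 0 | 0 | 0 :: ·
  q3 = 0 :: ·
Executing c from P (initial set {p0}):
  [1] c ⇒ {p2}
  — P admits the full trace.
Executing c from Q (initial set {q0}):
  [1] c ⇒ ∅  — Q cannot continue

c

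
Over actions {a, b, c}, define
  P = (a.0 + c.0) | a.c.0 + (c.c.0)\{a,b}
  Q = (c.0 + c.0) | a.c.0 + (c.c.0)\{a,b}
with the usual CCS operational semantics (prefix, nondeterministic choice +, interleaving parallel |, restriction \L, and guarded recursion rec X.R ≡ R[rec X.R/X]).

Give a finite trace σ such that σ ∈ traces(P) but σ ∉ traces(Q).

aa

Reachable graph of P (8 states):
  m0 = (a.0 + c.0) | a.c.0 + (c.c.0)\{a,b} ⊢ ··a··> m1, ··a··> m2, ··c··> m2, ··c··> m3
  m1 = (a.0 + c.0) | c.0 ⊢ ··a··> m4, ··c··> m4, ··c··> m5
  m2 = 0 | a.c.0 ⊢ ··a··> m4
  m3 = (c.0)\{a,b} ⊢ ··c··> m6
  m4 = 0 | c.0 ⊢ ··c··> m7
  m5 = (a.0 + c.0) | 0 ⊢ ··a··> m7, ··c··> m7
  m6 = 0\{a,b} ⊢ ∅
  m7 = 0 | 0 ⊢ ∅
Reachable graph of Q (8 states):
  n0 = (c.0 + c.0) | a.c.0 + (c.c.0)\{a,b} ⊢ ··a··> n1, ··c··> n2, ··c··> n3
  n1 = (c.0 + c.0) | c.0 ⊢ ··c··> n4, ··c··> n5
  n2 = (c.0)\{a,b} ⊢ ··c··> n6
  n3 = 0 | a.c.0 ⊢ ··a··> n5
  n4 = (c.0 + c.0) | 0 ⊢ ··c··> n7
  n5 = 0 | c.0 ⊢ ··c··> n7
  n6 = 0\{a,b} ⊢ ∅
  n7 = 0 | 0 ⊢ ∅
Run σ = ⟨aa⟩ on P: start {m0}
  step 1 (a): {m1, m2}
  step 2 (a): {m4}
  — P admits the full trace.
Run σ = ⟨aa⟩ on Q: start {n0}
  step 1 (a): {n1}
  step 2 (a): ∅ (Q stuck)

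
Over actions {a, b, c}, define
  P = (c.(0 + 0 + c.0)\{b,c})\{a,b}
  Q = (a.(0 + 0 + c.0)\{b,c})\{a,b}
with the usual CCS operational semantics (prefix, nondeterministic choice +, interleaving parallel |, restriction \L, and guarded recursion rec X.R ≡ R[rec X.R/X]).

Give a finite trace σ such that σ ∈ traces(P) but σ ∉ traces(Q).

c

Reachable graph of P (2 states):
  p0 = (c.(0 + 0 + c.0)\{b,c})\{a,b} has moves —c→ p1
  p1 = (0 + 0 + c.0)\{b,c}\{a,b} has moves stopped
Reachable graph of Q (1 states):
  q0 = (a.(0 + 0 + c.0)\{b,c})\{a,b} has moves stopped
Run σ = ⟨c⟩ on P: start {p0}
  [1] c ⇒ {p1}
  ✓ P
Run σ = ⟨c⟩ on Q: start {q0}
  [1] c ⇒ ∅  — Q cannot continue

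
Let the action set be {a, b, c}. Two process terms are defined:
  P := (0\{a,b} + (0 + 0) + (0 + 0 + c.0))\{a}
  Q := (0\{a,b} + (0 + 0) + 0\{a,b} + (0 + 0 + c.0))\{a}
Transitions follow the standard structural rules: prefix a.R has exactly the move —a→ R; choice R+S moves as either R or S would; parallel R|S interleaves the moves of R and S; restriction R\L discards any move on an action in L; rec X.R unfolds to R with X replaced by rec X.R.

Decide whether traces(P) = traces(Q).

trace-equivalent

P's transition system — 2 states:
  p0 = (0\{a,b} + (0 + 0) + (0 + 0 + c.0))\{a} :: --c--▸ p1
  p1 = 0\{a} :: (no moves)
Q's transition system — 2 states:
  q0 = (0\{a,b} + (0 + 0) + 0\{a,b} + (0 + 0 + c.0))\{a} :: --c--▸ q1
  q1 = 0\{a} :: (no moves)
Coarsest stable partition (strong bisimilarity classes):
  B0 = {p0, q0}
  B1 = {p1, q1}
p0 ∈ B0, q0 ∈ B0 → same block
Bisimilar ⇒ trace-equivalent.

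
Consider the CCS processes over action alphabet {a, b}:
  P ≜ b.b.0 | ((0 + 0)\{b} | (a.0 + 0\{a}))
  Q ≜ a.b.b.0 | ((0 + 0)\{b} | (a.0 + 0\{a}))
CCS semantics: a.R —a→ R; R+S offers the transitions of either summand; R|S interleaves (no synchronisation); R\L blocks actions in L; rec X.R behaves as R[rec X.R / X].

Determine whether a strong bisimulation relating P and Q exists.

not bisimilar

Reachable graph of P (6 states):
  p0 = b.b.0 | ((0 + 0)\{b} | (a.0 + 0\{a})) | —a→ p1, —b→ p2
  p1 = b.b.0 | ((0 + 0)\{b} | 0) | —b→ p3
  p2 = b.0 | ((0 + 0)\{b} | (a.0 + 0\{a})) | —a→ p3, —b→ p4
  p3 = b.0 | ((0 + 0)\{b} | 0) | —b→ p5
  p4 = 0 | ((0 + 0)\{b} | (a.0 + 0\{a})) | —a→ p5
  p5 = 0 | ((0 + 0)\{b} | 0) | stopped
Reachable graph of Q (8 states):
  q0 = a.b.b.0 | ((0 + 0)\{b} | (a.0 + 0\{a})) | —a→ q1, —a→ q2
  q1 = a.b.b.0 | ((0 + 0)\{b} | 0) | —a→ q3
  q2 = b.b.0 | ((0 + 0)\{b} | (a.0 + 0\{a})) | —a→ q3, —b→ q4
  q3 = b.b.0 | ((0 + 0)\{b} | 0) | —b→ q5
  q4 = b.0 | ((0 + 0)\{b} | (a.0 + 0\{a})) | —a→ q5, —b→ q6
  q5 = b.0 | ((0 + 0)\{b} | 0) | —b→ q7
  q6 = 0 | ((0 + 0)\{b} | (a.0 + 0\{a})) | —a→ q7
  q7 = 0 | ((0 + 0)\{b} | 0) | stopped
Partition-refinement fixed point:
  B0 = {p0, q2}
  B1 = {p2, q4}
  B2 = {p3, q5}
  B3 = {p5, q7}
  B4 = {p4, q6}
  B5 = {p1, q3}
  B6 = {q0}
  B7 = {q1}
p0 ∈ B0, q0 ∈ B6 → different blocks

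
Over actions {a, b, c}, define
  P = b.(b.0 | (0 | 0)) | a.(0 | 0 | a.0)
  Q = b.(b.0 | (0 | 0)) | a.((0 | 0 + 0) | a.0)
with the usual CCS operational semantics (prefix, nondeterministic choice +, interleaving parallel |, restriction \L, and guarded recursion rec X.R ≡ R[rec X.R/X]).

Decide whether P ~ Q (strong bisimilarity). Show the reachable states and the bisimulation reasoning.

bisimilar

LTS(P): 9 reachable states
  u0 = b.(b.0 | (0 | 0)) | a.(0 | 0 | a.0) | --a--▸ u1, --b--▸ u2
  u1 = b.(b.0 | (0 | 0)) | (0 | 0 | a.0) | --a--▸ u3, --b--▸ u4
  u2 = b.0 | (0 | 0) | a.(0 | 0 | a.0) | --a--▸ u4, --b--▸ u5
  u3 = b.(b.0 | (0 | 0)) | (0 | 0 | 0) | --b--▸ u6
  u4 = b.0 | (0 | 0) | (0 | 0 | a.0) | --a--▸ u6, --b--▸ u7
  u5 = 0 | (0 | 0) | a.(0 | 0 | a.0) | --a--▸ u7
  u6 = b.0 | (0 | 0) | (0 | 0 | 0) | --b--▸ u8
  u7 = 0 | (0 | 0) | (0 | 0 | a.0) | --a--▸ u8
  u8 = 0 | (0 | 0) | (0 | 0 | 0) | (no moves)
LTS(Q): 9 reachable states
  v0 = b.(b.0 | (0 | 0)) | a.((0 | 0 + 0) | a.0) | --a--▸ v1, --b--▸ v2
  v1 = b.(b.0 | (0 | 0)) | ((0 | 0 + 0) | a.0) | --a--▸ v3, --b--▸ v4
  v2 = b.0 | (0 | 0) | a.((0 | 0 + 0) | a.0) | --a--▸ v4, --b--▸ v5
  v3 = b.(b.0 | (0 | 0)) | ((0 | 0 + 0) | 0) | --b--▸ v6
  v4 = b.0 | (0 | 0) | ((0 | 0 + 0) | a.0) | --a--▸ v6, --b--▸ v7
  v5 = 0 | (0 | 0) | a.((0 | 0 + 0) | a.0) | --a--▸ v7
  v6 = b.0 | (0 | 0) | ((0 | 0 + 0) | 0) | --b--▸ v8
  v7 = 0 | (0 | 0) | ((0 | 0 + 0) | a.0) | --a--▸ v8
  v8 = 0 | (0 | 0) | ((0 | 0 + 0) | 0) | (no moves)
Coarsest stable partition (strong bisimilarity classes):
  B0 = {u0, v0}
  B1 = {u1, v1}
  B2 = {u4, v4}
  B3 = {u6, v6}
  B4 = {u8, v8}
  B5 = {u7, v7}
  B6 = {u3, v3}
  B7 = {u2, v2}
  B8 = {u5, v5}
u0 ∈ B0, v0 ∈ B0 → same block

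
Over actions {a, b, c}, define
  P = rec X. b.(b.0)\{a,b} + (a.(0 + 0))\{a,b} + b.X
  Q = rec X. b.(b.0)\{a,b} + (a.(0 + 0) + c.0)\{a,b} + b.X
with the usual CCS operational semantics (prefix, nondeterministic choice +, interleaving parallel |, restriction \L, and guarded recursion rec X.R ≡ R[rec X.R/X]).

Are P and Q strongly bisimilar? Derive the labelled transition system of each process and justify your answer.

P's transition system — 2 states:
  s0 = rec X. b.(b.0)\{a,b} + (a.(0 + 0))\{a,b} + b.X | —b→ s0, —b→ s1
  s1 = (b.0)\{a,b} | (no moves)
Q's transition system — 3 states:
  t0 = rec X. b.(b.0)\{a,b} + (a.(0 + 0) + c.0)\{a,b} + b.X | —b→ t0, —b→ t1, —c→ t2
  t1 = (b.0)\{a,b} | (no moves)
  t2 = 0\{a,b} | (no moves)
Coarsest stable partition (strong bisimilarity classes):
  B0 = {s0}
  B1 = {s1, t1, t2}
  B2 = {t0}
s0 ∈ B0, t0 ∈ B2 → different blocks

not bisimilar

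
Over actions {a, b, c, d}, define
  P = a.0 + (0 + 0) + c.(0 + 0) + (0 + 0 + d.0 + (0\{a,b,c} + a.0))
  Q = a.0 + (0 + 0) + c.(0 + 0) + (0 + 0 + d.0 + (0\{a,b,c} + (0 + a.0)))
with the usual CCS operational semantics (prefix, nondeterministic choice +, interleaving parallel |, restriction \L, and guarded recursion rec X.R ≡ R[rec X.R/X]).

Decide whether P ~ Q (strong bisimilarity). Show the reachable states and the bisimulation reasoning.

Reachable graph of P (3 states):
  u0 = a.0 + (0 + 0) + c.(0 + 0) + (0 + 0 + d.0 + (0\{a,b,c} + a.0)) | --a--▸ u1, --c--▸ u2, --d--▸ u1
  u1 = 0 | deadlocked
  u2 = 0 + 0 | deadlocked
Reachable graph of Q (3 states):
  v0 = a.0 + (0 + 0) + c.(0 + 0) + (0 + 0 + d.0 + (0\{a,b,c} + (0 + a.0))) | --a--▸ v1, --c--▸ v2, --d--▸ v1
  v1 = 0 | deadlocked
  v2 = 0 + 0 | deadlocked
Bisimilarity quotient blocks:
  B0 = {u0, v0}
  B1 = {u1, u2, v1, v2}
u0 ∈ B0, v0 ∈ B0 → same block

P ~ Q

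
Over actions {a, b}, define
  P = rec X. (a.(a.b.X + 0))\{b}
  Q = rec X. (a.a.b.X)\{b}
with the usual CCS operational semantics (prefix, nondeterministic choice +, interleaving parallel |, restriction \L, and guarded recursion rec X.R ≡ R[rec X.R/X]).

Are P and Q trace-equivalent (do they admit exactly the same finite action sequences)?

Reachable graph of P (3 states):
  p0 = rec X. (a.(a.b.X + 0))\{b} has moves —a→ p1
  p1 = (a.b.(rec X. (a.(a.b.X + 0))\{b}) + 0)\{b} has moves —a→ p2
  p2 = (b.(rec X. (a.(a.b.X + 0))\{b}))\{b} has moves ∅
Reachable graph of Q (3 states):
  q0 = rec X. (a.a.b.X)\{b} has moves —a→ q1
  q1 = (a.b.(rec X. (a.a.b.X)\{b}))\{b} has moves —a→ q2
  q2 = (b.(rec X. (a.a.b.X)\{b}))\{b} has moves ∅
Coarsest stable partition (strong bisimilarity classes):
  B0 = {p0, q0}
  B1 = {p1, q1}
  B2 = {p2, q2}
p0 ∈ B0, q0 ∈ B0 → same block
Bisimilar ⇒ trace-equivalent.

traces(P) = traces(Q)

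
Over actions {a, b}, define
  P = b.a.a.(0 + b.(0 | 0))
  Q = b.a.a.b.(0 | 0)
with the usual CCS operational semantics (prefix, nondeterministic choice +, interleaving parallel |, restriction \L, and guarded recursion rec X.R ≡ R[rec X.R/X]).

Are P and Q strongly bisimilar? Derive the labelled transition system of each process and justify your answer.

bisimilar

P's transition system — 5 states:
  s0 = b.a.a.(0 + b.(0 | 0)) → =b=> s1
  s1 = a.a.(0 + b.(0 | 0)) → =a=> s2
  s2 = a.(0 + b.(0 | 0)) → =a=> s3
  s3 = 0 + b.(0 | 0) → =b=> s4
  s4 = 0 | 0 → ∅
Q's transition system — 5 states:
  t0 = b.a.a.b.(0 | 0) → =b=> t1
  t1 = a.a.b.(0 | 0) → =a=> t2
  t2 = a.b.(0 | 0) → =a=> t3
  t3 = b.(0 | 0) → =b=> t4
  t4 = 0 | 0 → ∅
Coarsest stable partition (strong bisimilarity classes):
  B0 = {s0, t0}
  B1 = {s1, t1}
  B2 = {s2, t2}
  B3 = {s3, t3}
  B4 = {s4, t4}
s0 ∈ B0, t0 ∈ B0 → same block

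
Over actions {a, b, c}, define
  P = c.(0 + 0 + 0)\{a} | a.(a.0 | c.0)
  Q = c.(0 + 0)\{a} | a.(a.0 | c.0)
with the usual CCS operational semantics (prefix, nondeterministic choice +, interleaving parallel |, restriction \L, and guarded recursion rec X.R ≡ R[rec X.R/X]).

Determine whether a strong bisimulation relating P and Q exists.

bisimilar

P's transition system — 10 states:
  u0 = c.(0 + 0 + 0)\{a} | a.(a.0 | c.0) → =a=> u1, =c=> u2
  u1 = c.(0 + 0 + 0)\{a} | (a.0 | c.0) → =a=> u3, =c=> u4, =c=> u5
  u2 = (0 + 0 + 0)\{a} | a.(a.0 | c.0) → =a=> u4
  u3 = c.(0 + 0 + 0)\{a} | (0 | c.0) → =c=> u6, =c=> u7
  u4 = (0 + 0 + 0)\{a} | (a.0 | c.0) → =a=> u6, =c=> u8
  u5 = c.(0 + 0 + 0)\{a} | (a.0 | 0) → =a=> u7, =c=> u8
  u6 = (0 + 0 + 0)\{a} | (0 | c.0) → =c=> u9
  u7 = c.(0 + 0 + 0)\{a} | (0 | 0) → =c=> u9
  u8 = (0 + 0 + 0)\{a} | (a.0 | 0) → =a=> u9
  u9 = (0 + 0 + 0)\{a} | (0 | 0) → stopped
Q's transition system — 10 states:
  v0 = c.(0 + 0)\{a} | a.(a.0 | c.0) → =a=> v1, =c=> v2
  v1 = c.(0 + 0)\{a} | (a.0 | c.0) → =a=> v3, =c=> v4, =c=> v5
  v2 = (0 + 0)\{a} | a.(a.0 | c.0) → =a=> v4
  v3 = c.(0 + 0)\{a} | (0 | c.0) → =c=> v6, =c=> v7
  v4 = (0 + 0)\{a} | (a.0 | c.0) → =a=> v6, =c=> v8
  v5 = c.(0 + 0)\{a} | (a.0 | 0) → =a=> v7, =c=> v8
  v6 = (0 + 0)\{a} | (0 | c.0) → =c=> v9
  v7 = c.(0 + 0)\{a} | (0 | 0) → =c=> v9
  v8 = (0 + 0)\{a} | (a.0 | 0) → =a=> v9
  v9 = (0 + 0)\{a} | (0 | 0) → stopped
Bisimilarity quotient blocks:
  B0 = {u0, v0}
  B1 = {u2, v2}
  B2 = {u4, u5, v4, v5}
  B3 = {u6, u7, v6, v7}
  B4 = {u9, v9}
  B5 = {u8, v8}
  B6 = {u1, v1}
  B7 = {u3, v3}
u0 ∈ B0, v0 ∈ B0 → same block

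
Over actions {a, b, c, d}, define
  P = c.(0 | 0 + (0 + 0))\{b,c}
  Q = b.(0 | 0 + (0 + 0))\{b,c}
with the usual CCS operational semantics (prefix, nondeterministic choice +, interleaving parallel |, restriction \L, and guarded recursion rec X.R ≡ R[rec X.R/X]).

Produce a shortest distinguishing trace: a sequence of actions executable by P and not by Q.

Reachable graph of P (2 states):
  u0 = c.(0 | 0 + (0 + 0))\{b,c} has moves ··c··> u1
  u1 = (0 | 0 + (0 + 0))\{b,c} has moves deadlocked
Reachable graph of Q (2 states):
  v0 = b.(0 | 0 + (0 + 0))\{b,c} has moves ··b··> v1
  v1 = (0 | 0 + (0 + 0))\{b,c} has moves deadlocked
Executing c from P (initial set {u0}):
  after c @ step 1: {u1}
  — P admits the full trace.
Executing c from Q (initial set {v0}):
  after c @ step 1: ∅ (Q stuck)

c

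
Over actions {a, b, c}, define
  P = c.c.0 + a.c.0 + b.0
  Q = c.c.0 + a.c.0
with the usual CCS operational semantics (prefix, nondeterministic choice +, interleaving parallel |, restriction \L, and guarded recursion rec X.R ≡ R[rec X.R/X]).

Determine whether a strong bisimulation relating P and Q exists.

P ≁ Q

P's transition system — 3 states:
  s0 = c.c.0 + a.c.0 + b.0 has moves =a=> s1, =b=> s2, =c=> s1
  s1 = c.0 has moves =c=> s2
  s2 = 0 has moves deadlocked
Q's transition system — 3 states:
  t0 = c.c.0 + a.c.0 has moves =a=> t1, =c=> t1
  t1 = c.0 has moves =c=> t2
  t2 = 0 has moves deadlocked
Coarsest stable partition (strong bisimilarity classes):
  B0 = {s0}
  B1 = {s2, t2}
  B2 = {s1, t1}
  B3 = {t0}
s0 ∈ B0, t0 ∈ B3 → different blocks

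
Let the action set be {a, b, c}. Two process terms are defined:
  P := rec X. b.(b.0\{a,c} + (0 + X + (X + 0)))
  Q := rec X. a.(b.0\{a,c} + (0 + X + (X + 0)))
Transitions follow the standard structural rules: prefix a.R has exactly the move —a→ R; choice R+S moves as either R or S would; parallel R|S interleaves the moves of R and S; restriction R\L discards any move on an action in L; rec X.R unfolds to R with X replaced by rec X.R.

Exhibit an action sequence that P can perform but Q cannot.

P's transition system — 3 states:
  u0 = rec X. b.(b.0\{a,c} + (0 + X + (X + 0))) has moves --b--▸ u1
  u1 = b.0\{a,c} + (0 + (rec X. b.(b.0\{a,c} + (0 + X + (X + 0)))) + ((rec X. b.(b.0\{a,c} + (0 + X + (X + 0)))) + 0)) has moves --b--▸ u1, --b--▸ u2
  u2 = 0\{a,c} has moves stopped
Q's transition system — 3 states:
  v0 = rec X. a.(b.0\{a,c} + (0 + X + (X + 0))) has moves --a--▸ v1
  v1 = b.0\{a,c} + (0 + (rec X. a.(b.0\{a,c} + (0 + X + (X + 0)))) + ((rec X. a.(b.0\{a,c} + (0 + X + (X + 0)))) + 0)) has moves --a--▸ v1, --b--▸ v2
  v2 = 0\{a,c} has moves stopped
Trace ⟨b⟩ through P, begin at {u0}:
  step 1 (b): {u1}
  ✓ P
Trace ⟨b⟩ through Q, begin at {v0}:
  step 1 (b): no successor for Q

b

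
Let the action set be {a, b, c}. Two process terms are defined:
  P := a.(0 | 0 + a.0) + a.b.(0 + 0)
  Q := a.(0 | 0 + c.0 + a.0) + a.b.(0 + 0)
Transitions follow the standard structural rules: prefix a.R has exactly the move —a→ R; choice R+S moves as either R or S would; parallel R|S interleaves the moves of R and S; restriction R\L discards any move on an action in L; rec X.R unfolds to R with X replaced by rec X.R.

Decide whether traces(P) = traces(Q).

P's transition system — 5 states:
  m0 = a.(0 | 0 + a.0) + a.b.(0 + 0) :: -a-> m1, -a-> m2
  m1 = 0 | 0 + a.0 :: -a-> m3
  m2 = b.(0 + 0) :: -b-> m4
  m3 = 0 :: ·
  m4 = 0 + 0 :: ·
Q's transition system — 5 states:
  n0 = a.(0 | 0 + c.0 + a.0) + a.b.(0 + 0) :: -a-> n1, -a-> n2
  n1 = 0 | 0 + c.0 + a.0 :: -a-> n3, -c-> n3
  n2 = b.(0 + 0) :: -b-> n4
  n3 = 0 :: ·
  n4 = 0 + 0 :: ·
Executing ac from Q (initial set {n0}):
  step 1 (a): {n1, n2}
  step 2 (c): {n3}
  — Q admits the full trace.
Executing ac from P (initial set {m0}):
  step 1 (a): {m1, m2}
  step 2 (c): ∅  — P cannot continue

traces(P) ≠ traces(Q) — witness ⟨ac⟩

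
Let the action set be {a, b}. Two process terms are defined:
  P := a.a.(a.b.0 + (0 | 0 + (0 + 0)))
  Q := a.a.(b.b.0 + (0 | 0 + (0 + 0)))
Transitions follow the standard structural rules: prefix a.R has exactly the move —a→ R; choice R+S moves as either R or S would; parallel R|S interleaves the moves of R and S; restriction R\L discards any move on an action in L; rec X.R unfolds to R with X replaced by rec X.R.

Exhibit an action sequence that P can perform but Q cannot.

aaa

P's transition system — 5 states:
  p0 = a.a.(a.b.0 + (0 | 0 + (0 + 0))) | -a-> p1
  p1 = a.(a.b.0 + (0 | 0 + (0 + 0))) | -a-> p2
  p2 = a.b.0 + (0 | 0 + (0 + 0)) | -a-> p3
  p3 = b.0 | -b-> p4
  p4 = 0 | stopped
Q's transition system — 5 states:
  q0 = a.a.(b.b.0 + (0 | 0 + (0 + 0))) | -a-> q1
  q1 = a.(b.b.0 + (0 | 0 + (0 + 0))) | -a-> q2
  q2 = b.b.0 + (0 | 0 + (0 + 0)) | -b-> q3
  q3 = b.0 | -b-> q4
  q4 = 0 | stopped
Trace ⟨aaa⟩ through P, begin at {p0}:
  step 1 (a): {p1}
  step 2 (a): {p2}
  step 3 (a): {p3}
  P completes σ.
Trace ⟨aaa⟩ through Q, begin at {q0}:
  step 1 (a): {q1}
  step 2 (a): {q2}
  step 3 (a): ∅ (Q stuck)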